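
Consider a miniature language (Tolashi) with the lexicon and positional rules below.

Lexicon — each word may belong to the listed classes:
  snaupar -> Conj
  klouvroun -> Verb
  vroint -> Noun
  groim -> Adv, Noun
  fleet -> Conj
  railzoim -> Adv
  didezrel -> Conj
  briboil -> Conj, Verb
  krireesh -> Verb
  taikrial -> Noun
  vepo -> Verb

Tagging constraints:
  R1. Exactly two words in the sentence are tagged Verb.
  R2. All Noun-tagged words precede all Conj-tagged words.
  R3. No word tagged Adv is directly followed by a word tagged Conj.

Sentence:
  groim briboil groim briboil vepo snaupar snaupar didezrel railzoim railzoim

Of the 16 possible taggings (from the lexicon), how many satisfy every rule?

Candidates per position — 1:groim {Adv,Noun}; 2:briboil {Conj,Verb}; 3:groim {Adv,Noun}; 4:briboil {Conj,Verb}; 5:vepo {Verb}; 6:snaupar {Conj}; 7:snaupar {Conj}; 8:didezrel {Conj}; 9:railzoim {Adv}; 10:railzoim {Adv}.
There are 16 candidate sequences in total.
The sequences that satisfy every rule: Adv Verb Noun Conj Verb Conj Conj Conj Adv Adv; Noun Conj Adv Verb Verb Conj Conj Conj Adv Adv; Noun Verb Noun Conj Verb Conj Conj Conj Adv Adv.
Count = 3.

3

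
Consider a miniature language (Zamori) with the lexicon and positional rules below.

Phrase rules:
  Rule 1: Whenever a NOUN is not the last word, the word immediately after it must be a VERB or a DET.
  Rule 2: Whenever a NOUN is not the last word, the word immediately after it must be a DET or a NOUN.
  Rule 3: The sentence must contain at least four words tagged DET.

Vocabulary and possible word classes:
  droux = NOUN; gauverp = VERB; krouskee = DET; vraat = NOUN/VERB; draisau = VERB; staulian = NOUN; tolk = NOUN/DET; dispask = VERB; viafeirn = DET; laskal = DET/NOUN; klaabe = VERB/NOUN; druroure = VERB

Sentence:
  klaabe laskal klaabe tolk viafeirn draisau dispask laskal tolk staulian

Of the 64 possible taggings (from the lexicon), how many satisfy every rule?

10

Candidates per position — 1:klaabe {VERB,NOUN}; 2:laskal {DET,NOUN}; 3:klaabe {VERB,NOUN}; 4:tolk {NOUN,DET}; 5:viafeirn {DET}; 6:draisau {VERB}; 7:dispask {VERB}; 8:laskal {DET,NOUN}; 9:tolk {NOUN,DET}; 10:staulian {NOUN}.
There are 64 candidate sequences in total.
Checking each against the rules leaves 10 sequences.
Count = 10.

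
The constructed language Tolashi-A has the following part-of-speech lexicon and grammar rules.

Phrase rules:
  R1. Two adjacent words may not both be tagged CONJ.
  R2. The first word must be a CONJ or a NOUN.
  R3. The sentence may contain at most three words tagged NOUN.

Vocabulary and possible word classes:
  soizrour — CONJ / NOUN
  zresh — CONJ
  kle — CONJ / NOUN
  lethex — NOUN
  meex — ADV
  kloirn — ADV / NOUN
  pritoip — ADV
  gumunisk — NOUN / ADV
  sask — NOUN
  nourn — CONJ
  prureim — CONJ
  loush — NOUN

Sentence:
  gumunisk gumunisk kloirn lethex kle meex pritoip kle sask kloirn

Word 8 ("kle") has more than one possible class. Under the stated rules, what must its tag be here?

Candidates per position — 1:gumunisk {NOUN,ADV}; 2:gumunisk {NOUN,ADV}; 3:kloirn {ADV,NOUN}; 4:lethex {NOUN}; 5:kle {CONJ,NOUN}; 6:meex {ADV}; 7:pritoip {ADV}; 8:kle {CONJ,NOUN}; 9:sask {NOUN}; 10:kloirn {ADV,NOUN}.
Position 1: ADV is ruled out by rule 2; that leaves NOUN.
Position 2: NOUN is ruled out by rule 3; that leaves ADV.
Position 3: NOUN is ruled out by rule 3; that leaves ADV.
Position 5: NOUN is ruled out by rule 3; that leaves CONJ.
Position 8: NOUN is ruled out by rule 3; that leaves CONJ.
Position 10: NOUN is ruled out by rule 3; that leaves ADV.
That leaves exactly one tagging: NOUN ADV ADV NOUN CONJ ADV ADV CONJ NOUN ADV.
Checking: rule 1 ok; rule 2 ok; rule 3 ok.

CONJ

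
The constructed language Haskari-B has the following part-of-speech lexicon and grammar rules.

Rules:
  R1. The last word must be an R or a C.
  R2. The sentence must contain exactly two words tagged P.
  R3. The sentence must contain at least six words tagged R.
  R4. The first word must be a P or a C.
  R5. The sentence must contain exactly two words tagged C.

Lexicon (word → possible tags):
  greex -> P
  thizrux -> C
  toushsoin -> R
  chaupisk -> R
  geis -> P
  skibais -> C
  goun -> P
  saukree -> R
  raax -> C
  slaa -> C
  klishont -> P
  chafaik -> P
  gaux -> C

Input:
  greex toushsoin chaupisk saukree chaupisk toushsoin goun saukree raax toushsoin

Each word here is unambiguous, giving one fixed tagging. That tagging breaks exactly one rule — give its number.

5

Fixed tagging: P R R R R R P R C R.
Rule check: R1 pass, R2 pass, R3 pass, R4 pass, R5 fail.
Only rule 5 fails.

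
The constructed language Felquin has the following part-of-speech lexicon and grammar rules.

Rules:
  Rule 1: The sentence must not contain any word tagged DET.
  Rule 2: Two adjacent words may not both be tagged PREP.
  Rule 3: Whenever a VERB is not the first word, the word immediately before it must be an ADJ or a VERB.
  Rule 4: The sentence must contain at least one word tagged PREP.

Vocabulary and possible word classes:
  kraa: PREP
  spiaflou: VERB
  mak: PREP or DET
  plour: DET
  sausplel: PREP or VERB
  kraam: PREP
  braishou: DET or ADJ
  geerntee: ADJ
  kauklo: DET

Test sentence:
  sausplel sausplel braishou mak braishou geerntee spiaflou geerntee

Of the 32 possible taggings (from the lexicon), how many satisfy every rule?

2

Candidates per position — 1:sausplel {PREP,VERB}; 2:sausplel {PREP,VERB}; 3:braishou {DET,ADJ}; 4:mak {PREP,DET}; 5:braishou {DET,ADJ}; 6:geerntee {ADJ}; 7:spiaflou {VERB}; 8:geerntee {ADJ}.
There are 32 candidate sequences in total.
The sequences that satisfy every rule: VERB PREP ADJ PREP ADJ ADJ VERB ADJ; VERB VERB ADJ PREP ADJ ADJ VERB ADJ.
Count = 2.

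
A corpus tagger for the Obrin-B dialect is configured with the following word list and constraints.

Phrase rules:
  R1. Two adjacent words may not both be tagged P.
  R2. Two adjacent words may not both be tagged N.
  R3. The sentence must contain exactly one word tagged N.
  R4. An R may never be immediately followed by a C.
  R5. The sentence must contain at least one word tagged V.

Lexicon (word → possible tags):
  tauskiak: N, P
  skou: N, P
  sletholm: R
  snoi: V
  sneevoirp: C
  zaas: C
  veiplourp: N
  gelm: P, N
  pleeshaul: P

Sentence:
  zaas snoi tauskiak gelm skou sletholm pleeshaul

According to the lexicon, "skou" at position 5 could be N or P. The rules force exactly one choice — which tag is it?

Candidates per position — 1:zaas {C}; 2:snoi {V}; 3:tauskiak {N,P}; 4:gelm {P,N}; 5:skou {N,P}; 6:sletholm {R}; 7:pleeshaul {P}.
Position 5: the remaining choice is settled jointly with positions 3, 4 — only P at position 5 is part of a tagging that satisfies every rule.
The only consistent sequence is: C V P N P R P.
Verifying each rule — rule 1 holds; rule 2 holds; rule 3 holds; rule 4 holds; rule 5 holds.

P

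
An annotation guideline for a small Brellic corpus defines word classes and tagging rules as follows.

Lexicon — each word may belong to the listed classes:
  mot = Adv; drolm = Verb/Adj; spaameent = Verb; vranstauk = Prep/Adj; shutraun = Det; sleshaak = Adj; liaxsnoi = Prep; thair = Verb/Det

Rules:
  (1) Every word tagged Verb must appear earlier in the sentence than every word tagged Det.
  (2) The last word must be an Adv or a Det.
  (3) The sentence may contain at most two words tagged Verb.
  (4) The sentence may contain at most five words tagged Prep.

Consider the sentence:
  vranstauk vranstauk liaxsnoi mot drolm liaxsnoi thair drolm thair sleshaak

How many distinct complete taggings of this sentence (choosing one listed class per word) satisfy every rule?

Candidates per position — 1:vranstauk {Prep,Adj}; 2:vranstauk {Prep,Adj}; 3:liaxsnoi {Prep}; 4:mot {Adv}; 5:drolm {Verb,Adj}; 6:liaxsnoi {Prep}; 7:thair {Verb,Det}; 8:drolm {Verb,Adj}; 9:thair {Verb,Det}; 10:sleshaak {Adj}.
There are 64 candidate sequences in total.
Rule 2 cannot be satisfied by any choice of tags from the lexicon.
So there is no consistent tagging.
Count = 0.

0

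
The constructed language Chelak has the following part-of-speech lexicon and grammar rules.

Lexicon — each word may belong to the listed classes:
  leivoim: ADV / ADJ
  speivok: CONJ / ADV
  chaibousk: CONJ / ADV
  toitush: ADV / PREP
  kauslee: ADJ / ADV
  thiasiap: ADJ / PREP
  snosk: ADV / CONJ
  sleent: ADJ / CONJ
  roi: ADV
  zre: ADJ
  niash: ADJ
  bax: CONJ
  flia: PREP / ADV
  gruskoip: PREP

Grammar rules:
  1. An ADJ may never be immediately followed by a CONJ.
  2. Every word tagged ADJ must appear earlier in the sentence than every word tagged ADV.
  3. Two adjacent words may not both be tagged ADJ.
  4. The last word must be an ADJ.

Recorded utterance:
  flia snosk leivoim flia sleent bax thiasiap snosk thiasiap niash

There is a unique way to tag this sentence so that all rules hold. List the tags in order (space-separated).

PREP CONJ ADJ PREP CONJ CONJ PREP CONJ PREP ADJ

Candidates per position — 1:flia {PREP,ADV}; 2:snosk {ADV,CONJ}; 3:leivoim {ADV,ADJ}; 4:flia {PREP,ADV}; 5:sleent {ADJ,CONJ}; 6:bax {CONJ}; 7:thiasiap {ADJ,PREP}; 8:snosk {ADV,CONJ}; 9:thiasiap {ADJ,PREP}; 10:niash {ADJ}.
Position 1: tagging it ADV would leave rule 2 unsatisfiable, so it must be PREP.
Position 2: tagging it ADV would leave rule 2 unsatisfiable, so it must be CONJ.
Position 3: tagging it ADV would leave rule 2 unsatisfiable, so it must be ADJ.
Position 4: tagging it ADV would leave rule 2 unsatisfiable, so it must be PREP.
Position 5: tagging it ADJ would leave rule 1 unsatisfiable, so it must be CONJ.
Position 8: tagging it ADV would leave rule 2 unsatisfiable, so it must be CONJ.
Position 9: tagging it ADJ would leave rule 3 unsatisfiable, so it must be PREP.
Position 7: tagging it ADJ would leave rule 1 unsatisfiable, so it must be PREP.
The unique satisfying tagging is: PREP CONJ ADJ PREP CONJ CONJ PREP CONJ PREP ADJ.
Verifying each rule — rule 1 satisfied; rule 2 satisfied; rule 3 satisfied; rule 4 satisfied.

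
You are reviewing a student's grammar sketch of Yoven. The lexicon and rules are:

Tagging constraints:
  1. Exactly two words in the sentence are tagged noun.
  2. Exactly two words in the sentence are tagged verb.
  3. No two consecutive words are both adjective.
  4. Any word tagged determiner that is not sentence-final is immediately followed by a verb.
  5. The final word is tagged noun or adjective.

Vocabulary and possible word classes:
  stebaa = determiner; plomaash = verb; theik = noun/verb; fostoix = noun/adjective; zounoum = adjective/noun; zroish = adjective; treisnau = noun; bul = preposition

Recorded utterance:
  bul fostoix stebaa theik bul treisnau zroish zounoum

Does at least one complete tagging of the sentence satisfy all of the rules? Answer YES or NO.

Candidates per position — 1:bul {preposition}; 2:fostoix {noun,adjective}; 3:stebaa {determiner}; 4:theik {noun,verb}; 5:bul {preposition}; 6:treisnau {noun}; 7:zroish {adjective}; 8:zounoum {adjective,noun}.
Rule 2 cannot be satisfied by any choice of tags from the lexicon.
So there is no consistent tagging.

NO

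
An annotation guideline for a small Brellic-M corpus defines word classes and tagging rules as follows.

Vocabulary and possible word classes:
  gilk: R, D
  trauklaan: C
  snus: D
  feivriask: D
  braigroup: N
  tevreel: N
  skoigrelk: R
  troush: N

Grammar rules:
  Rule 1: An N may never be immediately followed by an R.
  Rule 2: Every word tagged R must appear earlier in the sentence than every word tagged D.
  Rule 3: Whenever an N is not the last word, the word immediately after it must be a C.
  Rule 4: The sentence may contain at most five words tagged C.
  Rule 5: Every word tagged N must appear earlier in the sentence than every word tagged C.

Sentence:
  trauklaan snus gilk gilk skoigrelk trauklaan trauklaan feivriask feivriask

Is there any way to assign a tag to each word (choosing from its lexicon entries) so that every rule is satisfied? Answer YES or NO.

NO

Candidates per position — 1:trauklaan {C}; 2:snus {D}; 3:gilk {R,D}; 4:gilk {R,D}; 5:skoigrelk {R}; 6:trauklaan {C}; 7:trauklaan {C}; 8:feivriask {D}; 9:feivriask {D}.
Rule 2 cannot be satisfied by any choice of tags from the lexicon.
So there is no consistent tagging.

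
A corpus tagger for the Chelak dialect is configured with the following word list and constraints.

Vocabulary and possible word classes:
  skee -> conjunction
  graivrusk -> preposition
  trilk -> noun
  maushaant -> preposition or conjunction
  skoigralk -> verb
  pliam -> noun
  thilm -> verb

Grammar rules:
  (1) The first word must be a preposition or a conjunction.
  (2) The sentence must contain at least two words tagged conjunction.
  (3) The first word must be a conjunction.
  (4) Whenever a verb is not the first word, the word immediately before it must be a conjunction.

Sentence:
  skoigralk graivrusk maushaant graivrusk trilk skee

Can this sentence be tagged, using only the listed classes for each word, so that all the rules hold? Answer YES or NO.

Candidates per position — 1:skoigralk {verb}; 2:graivrusk {preposition}; 3:maushaant {preposition,conjunction}; 4:graivrusk {preposition}; 5:trilk {noun}; 6:skee {conjunction}.
Rule 1 cannot be satisfied by any choice of tags from the lexicon.
So there is no consistent tagging.

NO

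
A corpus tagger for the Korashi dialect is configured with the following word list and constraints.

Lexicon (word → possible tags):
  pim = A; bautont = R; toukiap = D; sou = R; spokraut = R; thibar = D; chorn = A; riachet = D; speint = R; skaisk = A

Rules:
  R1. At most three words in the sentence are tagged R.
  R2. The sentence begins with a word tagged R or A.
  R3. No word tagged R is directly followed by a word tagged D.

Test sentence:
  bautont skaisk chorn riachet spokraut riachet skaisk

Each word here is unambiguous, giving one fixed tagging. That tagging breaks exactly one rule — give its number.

Fixed tagging: R A A D R D A.
Checking each rule: R1 holds, R2 holds, R3 violated.
Only rule 3 fails.

3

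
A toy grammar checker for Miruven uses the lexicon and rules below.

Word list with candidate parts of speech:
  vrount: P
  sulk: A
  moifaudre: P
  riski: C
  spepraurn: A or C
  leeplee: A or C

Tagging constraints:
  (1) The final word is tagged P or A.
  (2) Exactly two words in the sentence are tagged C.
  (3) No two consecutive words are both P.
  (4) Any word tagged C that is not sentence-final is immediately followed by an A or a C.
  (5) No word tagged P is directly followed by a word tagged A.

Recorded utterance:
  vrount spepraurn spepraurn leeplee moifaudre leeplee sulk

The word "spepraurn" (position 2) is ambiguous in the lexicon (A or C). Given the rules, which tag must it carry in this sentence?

Candidates per position — 1:vrount {P}; 2:spepraurn {A,C}; 3:spepraurn {A,C}; 4:leeplee {A,C}; 5:moifaudre {P}; 6:leeplee {A,C}; 7:sulk {A}.
Position 2: tagging it A would leave rule 5 unsatisfiable, so it must be C.
Position 4: tagging it C would leave rule 4 unsatisfiable, so it must be A.
Position 6: tagging it A would leave rule 5 unsatisfiable, so it must be C.
Position 3: tagging it C would leave rule 2 unsatisfiable, so it must be A.
That leaves exactly one tagging: P C A A P C A.
Verifying each rule — rule 1 ok; rule 2 ok; rule 3 ok; rule 4 ok; rule 5 ok.

C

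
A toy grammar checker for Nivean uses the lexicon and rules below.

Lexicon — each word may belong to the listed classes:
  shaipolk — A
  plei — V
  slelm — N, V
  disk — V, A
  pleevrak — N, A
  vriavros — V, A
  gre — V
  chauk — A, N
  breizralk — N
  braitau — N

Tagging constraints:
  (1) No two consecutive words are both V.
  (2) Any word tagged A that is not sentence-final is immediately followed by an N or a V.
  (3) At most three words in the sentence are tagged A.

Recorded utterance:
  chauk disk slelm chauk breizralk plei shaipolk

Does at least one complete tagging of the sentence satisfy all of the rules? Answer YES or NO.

Candidates per position — 1:chauk {A,N}; 2:disk {V,A}; 3:slelm {N,V}; 4:chauk {A,N}; 5:breizralk {N}; 6:plei {V}; 7:shaipolk {A}.
One satisfying assignment: N A N N N V A.
Check: rule 1 satisfied; rule 2 satisfied; rule 3 satisfied.

YES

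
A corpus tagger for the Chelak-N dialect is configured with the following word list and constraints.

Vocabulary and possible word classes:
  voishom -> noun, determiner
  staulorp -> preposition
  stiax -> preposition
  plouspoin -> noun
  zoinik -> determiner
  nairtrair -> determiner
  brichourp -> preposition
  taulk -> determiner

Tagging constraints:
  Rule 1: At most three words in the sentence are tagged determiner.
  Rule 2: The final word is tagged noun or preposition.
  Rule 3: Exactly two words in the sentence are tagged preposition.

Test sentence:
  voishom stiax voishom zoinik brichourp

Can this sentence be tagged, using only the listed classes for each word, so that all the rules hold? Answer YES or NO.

YES

Candidates per position — 1:voishom {noun,determiner}; 2:stiax {preposition}; 3:voishom {noun,determiner}; 4:zoinik {determiner}; 5:brichourp {preposition}.
One satisfying assignment: determiner preposition noun determiner preposition.
Check: rule 1 satisfied; rule 2 satisfied; rule 3 satisfied.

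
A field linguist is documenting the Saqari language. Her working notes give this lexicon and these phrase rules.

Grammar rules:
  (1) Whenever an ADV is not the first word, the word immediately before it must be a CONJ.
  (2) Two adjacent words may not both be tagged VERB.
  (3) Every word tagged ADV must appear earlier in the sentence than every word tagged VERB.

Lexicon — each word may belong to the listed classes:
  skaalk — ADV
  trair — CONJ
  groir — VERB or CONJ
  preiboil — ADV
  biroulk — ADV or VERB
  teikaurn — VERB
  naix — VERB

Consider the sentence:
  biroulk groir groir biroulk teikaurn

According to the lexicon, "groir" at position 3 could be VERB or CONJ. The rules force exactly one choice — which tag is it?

Candidates per position — 1:biroulk {ADV,VERB}; 2:groir {VERB,CONJ}; 3:groir {VERB,CONJ}; 4:biroulk {ADV,VERB}; 5:teikaurn {VERB}.
Position 4: tagging it VERB would leave rule 2 unsatisfiable, so it must be ADV.
Position 1: tagging it VERB would leave rule 3 unsatisfiable, so it must be ADV.
Position 2: tagging it VERB would leave rule 3 unsatisfiable, so it must be CONJ.
Position 3: tagging it VERB would leave rule 1 unsatisfiable, so it must be CONJ.
The unique satisfying tagging is: ADV CONJ CONJ ADV VERB.
Verifying each rule — rule 1 ok; rule 2 ok; rule 3 ok.

CONJ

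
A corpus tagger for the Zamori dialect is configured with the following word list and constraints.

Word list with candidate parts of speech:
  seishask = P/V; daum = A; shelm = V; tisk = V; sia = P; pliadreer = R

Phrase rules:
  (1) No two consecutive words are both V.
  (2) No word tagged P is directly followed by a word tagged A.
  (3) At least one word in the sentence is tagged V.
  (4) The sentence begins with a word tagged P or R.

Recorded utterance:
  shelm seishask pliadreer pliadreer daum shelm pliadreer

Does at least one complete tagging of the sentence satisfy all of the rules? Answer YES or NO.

NO

Candidates per position — 1:shelm {V}; 2:seishask {P,V}; 3:pliadreer {R}; 4:pliadreer {R}; 5:daum {A}; 6:shelm {V}; 7:pliadreer {R}.
Rule 4 cannot be satisfied by any choice of tags from the lexicon.
So there is no consistent tagging.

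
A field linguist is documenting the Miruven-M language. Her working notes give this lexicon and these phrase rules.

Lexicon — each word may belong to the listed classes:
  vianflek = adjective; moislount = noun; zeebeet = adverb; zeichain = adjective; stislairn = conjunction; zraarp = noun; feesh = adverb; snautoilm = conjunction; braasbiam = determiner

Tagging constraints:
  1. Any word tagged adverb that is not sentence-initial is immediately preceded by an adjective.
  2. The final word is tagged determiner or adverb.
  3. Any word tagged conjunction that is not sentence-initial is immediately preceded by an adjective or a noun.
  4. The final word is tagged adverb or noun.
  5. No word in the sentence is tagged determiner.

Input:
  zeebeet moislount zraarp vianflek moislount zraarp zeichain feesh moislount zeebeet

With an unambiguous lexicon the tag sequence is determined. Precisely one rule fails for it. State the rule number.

1

Fixed tagging: adverb noun noun adjective noun noun adjective adverb noun adverb.
Rule check: R1 fail, R2 pass, R3 pass, R4 pass, R5 pass.
Only rule 1 fails.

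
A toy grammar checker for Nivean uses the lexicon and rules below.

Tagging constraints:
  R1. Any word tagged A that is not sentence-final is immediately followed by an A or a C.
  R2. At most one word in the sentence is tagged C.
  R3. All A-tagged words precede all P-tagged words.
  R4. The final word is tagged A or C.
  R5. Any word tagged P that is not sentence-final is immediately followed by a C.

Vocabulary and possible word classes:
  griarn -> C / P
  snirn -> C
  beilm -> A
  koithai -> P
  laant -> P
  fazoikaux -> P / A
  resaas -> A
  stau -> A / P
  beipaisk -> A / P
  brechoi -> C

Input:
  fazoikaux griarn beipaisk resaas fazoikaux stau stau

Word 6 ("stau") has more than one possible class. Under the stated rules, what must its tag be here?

Candidates per position — 1:fazoikaux {P,A}; 2:griarn {C,P}; 3:beipaisk {A,P}; 4:resaas {A}; 5:fazoikaux {P,A}; 6:stau {A,P}; 7:stau {A,P}.
Word 1 cannot be P — rule 3 would then fail for every completion. It is A.
Word 2 cannot be P — rule 1 would then fail for every completion. It is C.
Word 3 cannot be P — rule 3 would then fail for every completion. It is A.
Word 5 cannot be P — rule 1 would then fail for every completion. It is A.
Word 6 cannot be P — rule 1 would then fail for every completion. It is A.
Word 7 cannot be P — rule 1 would then fail for every completion. It is A.
The only consistent sequence is: A C A A A A A.
Checking: rule 1 ✓; rule 2 ✓; rule 3 ✓; rule 4 ✓; rule 5 ✓.

A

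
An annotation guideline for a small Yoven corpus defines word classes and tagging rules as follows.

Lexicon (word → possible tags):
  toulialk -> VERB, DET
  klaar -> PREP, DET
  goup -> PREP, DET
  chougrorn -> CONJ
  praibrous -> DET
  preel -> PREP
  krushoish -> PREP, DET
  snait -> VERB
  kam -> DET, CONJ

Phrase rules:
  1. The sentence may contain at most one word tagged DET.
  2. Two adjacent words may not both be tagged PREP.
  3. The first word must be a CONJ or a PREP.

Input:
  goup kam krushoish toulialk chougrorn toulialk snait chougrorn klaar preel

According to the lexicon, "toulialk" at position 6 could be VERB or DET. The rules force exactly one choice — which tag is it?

Candidates per position — 1:goup {PREP,DET}; 2:kam {DET,CONJ}; 3:krushoish {PREP,DET}; 4:toulialk {VERB,DET}; 5:chougrorn {CONJ}; 6:toulialk {VERB,DET}; 7:snait {VERB}; 8:chougrorn {CONJ}; 9:klaar {PREP,DET}; 10:preel {PREP}.
If word 1 were DET, no tagging could satisfy rule 3; so word 1 is PREP.
If word 9 were PREP, no tagging could satisfy rule 2; so word 9 is DET.
If word 2 were DET, no tagging could satisfy rule 1; so word 2 is CONJ.
If word 3 were DET, no tagging could satisfy rule 1; so word 3 is PREP.
If word 4 were DET, no tagging could satisfy rule 1; so word 4 is VERB.
If word 6 were DET, no tagging could satisfy rule 1; so word 6 is VERB.
That leaves exactly one tagging: PREP CONJ PREP VERB CONJ VERB VERB CONJ DET PREP.
Check: rule 1 ✓; rule 2 ✓; rule 3 ✓.

VERB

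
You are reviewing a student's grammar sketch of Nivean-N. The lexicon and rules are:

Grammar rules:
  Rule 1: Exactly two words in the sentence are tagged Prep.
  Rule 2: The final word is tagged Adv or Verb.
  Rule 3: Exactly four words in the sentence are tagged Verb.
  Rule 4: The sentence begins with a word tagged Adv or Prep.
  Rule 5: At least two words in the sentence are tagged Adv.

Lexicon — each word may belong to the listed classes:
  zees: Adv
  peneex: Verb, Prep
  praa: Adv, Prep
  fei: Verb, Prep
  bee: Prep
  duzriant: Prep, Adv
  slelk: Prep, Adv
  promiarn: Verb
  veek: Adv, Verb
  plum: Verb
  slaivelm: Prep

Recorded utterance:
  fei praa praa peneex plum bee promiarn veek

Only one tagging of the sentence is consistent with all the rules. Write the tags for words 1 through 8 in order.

Prep Adv Adv Verb Verb Prep Verb Verb

Candidates per position — 1:fei {Verb,Prep}; 2:praa {Adv,Prep}; 3:praa {Adv,Prep}; 4:peneex {Verb,Prep}; 5:plum {Verb}; 6:bee {Prep}; 7:promiarn {Verb}; 8:veek {Adv,Verb}.
Position 1: Verb is ruled out by rule 4; that leaves Prep.
Position 2: Prep is ruled out by rule 1; that leaves Adv.
Position 3: Prep is ruled out by rule 1; that leaves Adv.
Position 4: Prep is ruled out by rule 1; that leaves Verb.
Position 8: Adv is ruled out by rule 3; that leaves Verb.
The only consistent sequence is: Prep Adv Adv Verb Verb Prep Verb Verb.
Rule-by-rule: rule 1 holds; rule 2 holds; rule 3 holds; rule 4 holds; rule 5 holds.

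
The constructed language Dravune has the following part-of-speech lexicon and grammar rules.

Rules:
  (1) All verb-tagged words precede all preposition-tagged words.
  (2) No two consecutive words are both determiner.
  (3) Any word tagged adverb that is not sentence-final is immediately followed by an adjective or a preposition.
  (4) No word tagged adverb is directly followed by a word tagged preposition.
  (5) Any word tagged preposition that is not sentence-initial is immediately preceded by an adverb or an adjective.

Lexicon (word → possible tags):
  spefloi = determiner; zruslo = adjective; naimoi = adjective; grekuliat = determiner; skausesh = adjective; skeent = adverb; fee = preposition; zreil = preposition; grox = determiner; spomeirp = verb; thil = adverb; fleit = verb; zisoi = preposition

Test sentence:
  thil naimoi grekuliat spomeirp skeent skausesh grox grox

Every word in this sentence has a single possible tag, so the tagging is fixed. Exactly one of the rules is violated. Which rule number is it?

Fixed tagging: adverb adjective determiner verb adverb adjective determiner determiner.
Rule check: R1 holds, R2 violated, R3 holds, R4 holds, R5 holds.
Only rule 2 fails.

2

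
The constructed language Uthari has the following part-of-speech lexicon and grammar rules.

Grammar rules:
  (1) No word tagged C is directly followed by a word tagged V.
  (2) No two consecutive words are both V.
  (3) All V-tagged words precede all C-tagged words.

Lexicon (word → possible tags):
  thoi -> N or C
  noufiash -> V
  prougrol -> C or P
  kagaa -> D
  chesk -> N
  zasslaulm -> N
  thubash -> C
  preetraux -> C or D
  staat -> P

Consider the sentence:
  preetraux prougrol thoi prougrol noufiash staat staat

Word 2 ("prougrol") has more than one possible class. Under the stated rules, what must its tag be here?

Candidates per position — 1:preetraux {C,D}; 2:prougrol {C,P}; 3:thoi {N,C}; 4:prougrol {C,P}; 5:noufiash {V}; 6:staat {P}; 7:staat {P}.
Position 1: tagging it C would leave rule 3 unsatisfiable, so it must be D.
Position 2: tagging it C would leave rule 3 unsatisfiable, so it must be P.
Position 3: tagging it C would leave rule 3 unsatisfiable, so it must be N.
Position 4: tagging it C would leave rule 1 unsatisfiable, so it must be P.
So the tagging must be: D P N P V P P.
Check: rule 1 satisfied; rule 2 satisfied; rule 3 satisfied.

P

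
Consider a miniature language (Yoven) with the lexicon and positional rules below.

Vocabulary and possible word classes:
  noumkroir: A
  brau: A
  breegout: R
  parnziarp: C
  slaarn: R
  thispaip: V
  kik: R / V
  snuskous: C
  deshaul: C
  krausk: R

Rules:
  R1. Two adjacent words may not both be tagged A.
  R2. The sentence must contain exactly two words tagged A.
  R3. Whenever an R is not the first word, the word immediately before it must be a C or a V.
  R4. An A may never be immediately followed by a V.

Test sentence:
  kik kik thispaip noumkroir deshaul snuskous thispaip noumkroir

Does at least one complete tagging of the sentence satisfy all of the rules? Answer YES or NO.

Candidates per position — 1:kik {R,V}; 2:kik {R,V}; 3:thispaip {V}; 4:noumkroir {A}; 5:deshaul {C}; 6:snuskous {C}; 7:thispaip {V}; 8:noumkroir {A}.
One satisfying assignment: R V V A C C V A.
Check: rule 1 ok; rule 2 ok; rule 3 ok; rule 4 ok.

YES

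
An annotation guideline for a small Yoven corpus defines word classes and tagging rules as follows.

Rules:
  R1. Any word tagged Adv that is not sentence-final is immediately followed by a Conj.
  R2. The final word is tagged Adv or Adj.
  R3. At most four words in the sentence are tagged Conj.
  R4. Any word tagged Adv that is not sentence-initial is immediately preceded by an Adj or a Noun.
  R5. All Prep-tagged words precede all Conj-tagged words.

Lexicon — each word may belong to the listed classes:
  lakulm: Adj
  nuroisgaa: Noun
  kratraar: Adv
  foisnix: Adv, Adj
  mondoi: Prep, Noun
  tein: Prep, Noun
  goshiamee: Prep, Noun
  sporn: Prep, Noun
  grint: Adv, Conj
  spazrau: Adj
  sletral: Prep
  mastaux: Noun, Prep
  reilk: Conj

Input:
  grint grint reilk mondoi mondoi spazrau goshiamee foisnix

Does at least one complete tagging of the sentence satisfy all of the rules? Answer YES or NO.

YES

Candidates per position — 1:grint {Adv,Conj}; 2:grint {Adv,Conj}; 3:reilk {Conj}; 4:mondoi {Prep,Noun}; 5:mondoi {Prep,Noun}; 6:spazrau {Adj}; 7:goshiamee {Prep,Noun}; 8:foisnix {Adv,Adj}.
One satisfying assignment: Conj Conj Conj Noun Noun Adj Noun Adv.
Verifying each rule — rule 1 holds; rule 2 holds; rule 3 holds; rule 4 holds; rule 5 holds.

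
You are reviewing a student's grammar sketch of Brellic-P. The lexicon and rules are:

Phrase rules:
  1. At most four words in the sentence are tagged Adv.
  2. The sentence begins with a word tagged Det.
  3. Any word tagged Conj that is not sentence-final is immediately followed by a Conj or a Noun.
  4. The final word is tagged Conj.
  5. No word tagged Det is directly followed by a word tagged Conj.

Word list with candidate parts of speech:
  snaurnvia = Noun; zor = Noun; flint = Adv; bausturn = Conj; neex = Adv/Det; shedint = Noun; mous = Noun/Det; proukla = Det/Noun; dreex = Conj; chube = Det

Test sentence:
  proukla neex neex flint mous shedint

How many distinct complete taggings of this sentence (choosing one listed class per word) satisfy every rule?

Candidates per position — 1:proukla {Det,Noun}; 2:neex {Adv,Det}; 3:neex {Adv,Det}; 4:flint {Adv}; 5:mous {Noun,Det}; 6:shedint {Noun}.
There are 16 candidate sequences in total.
Rule 4 cannot be satisfied by any choice of tags from the lexicon.
So there is no consistent tagging.
Count = 0.

0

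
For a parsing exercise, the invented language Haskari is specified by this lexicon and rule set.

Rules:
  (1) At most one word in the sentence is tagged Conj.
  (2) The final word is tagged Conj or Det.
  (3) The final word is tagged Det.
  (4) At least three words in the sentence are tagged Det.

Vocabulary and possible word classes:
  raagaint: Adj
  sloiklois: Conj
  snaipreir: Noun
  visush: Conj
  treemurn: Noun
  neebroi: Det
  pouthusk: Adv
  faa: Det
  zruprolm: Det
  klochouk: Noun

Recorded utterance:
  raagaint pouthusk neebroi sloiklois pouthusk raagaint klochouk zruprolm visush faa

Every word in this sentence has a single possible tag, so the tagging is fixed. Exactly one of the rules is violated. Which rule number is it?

Fixed tagging: Adj Adv Det Conj Adv Adj Noun Det Conj Det.
Applying the rules: R1 violated, R2 holds, R3 holds, R4 holds.
Only rule 1 fails.

1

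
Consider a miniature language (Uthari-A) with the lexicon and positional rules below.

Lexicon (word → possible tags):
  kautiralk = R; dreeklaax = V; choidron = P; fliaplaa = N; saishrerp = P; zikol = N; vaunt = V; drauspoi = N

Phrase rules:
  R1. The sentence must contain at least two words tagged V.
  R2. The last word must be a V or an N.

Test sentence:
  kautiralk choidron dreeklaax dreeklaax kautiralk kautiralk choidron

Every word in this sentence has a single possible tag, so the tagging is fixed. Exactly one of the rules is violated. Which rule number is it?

2

Fixed tagging: R P V V R R P.
Applying the rules: R1 pass, R2 fail.
Only rule 2 fails.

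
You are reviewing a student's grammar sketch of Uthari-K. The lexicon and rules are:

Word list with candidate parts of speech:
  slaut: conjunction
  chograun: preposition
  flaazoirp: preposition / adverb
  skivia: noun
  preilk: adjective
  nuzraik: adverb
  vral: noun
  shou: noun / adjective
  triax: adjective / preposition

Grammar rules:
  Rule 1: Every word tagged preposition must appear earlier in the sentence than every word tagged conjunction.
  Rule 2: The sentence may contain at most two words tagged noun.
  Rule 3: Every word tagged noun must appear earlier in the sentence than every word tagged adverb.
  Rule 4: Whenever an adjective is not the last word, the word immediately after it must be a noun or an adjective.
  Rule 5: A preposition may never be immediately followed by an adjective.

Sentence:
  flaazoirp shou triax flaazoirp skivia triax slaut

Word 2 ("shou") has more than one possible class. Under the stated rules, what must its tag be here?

Candidates per position — 1:flaazoirp {preposition,adverb}; 2:shou {noun,adjective}; 3:triax {adjective,preposition}; 4:flaazoirp {preposition,adverb}; 5:skivia {noun}; 6:triax {adjective,preposition}; 7:slaut {conjunction}.
Word 1 cannot be adverb — rule 3 would then fail for every completion. It is preposition.
Word 2 cannot be adjective — rule 4 would then fail for every completion. It is noun.
Word 3 cannot be adjective — rule 4 would then fail for every completion. It is preposition.
Word 4 cannot be adverb — rule 3 would then fail for every completion. It is preposition.
Word 6 cannot be adjective — rule 4 would then fail for every completion. It is preposition.
The only consistent sequence is: preposition noun preposition preposition noun preposition conjunction.
Checking: rule 1 satisfied; rule 2 satisfied; rule 3 satisfied; rule 4 satisfied; rule 5 satisfied.

noun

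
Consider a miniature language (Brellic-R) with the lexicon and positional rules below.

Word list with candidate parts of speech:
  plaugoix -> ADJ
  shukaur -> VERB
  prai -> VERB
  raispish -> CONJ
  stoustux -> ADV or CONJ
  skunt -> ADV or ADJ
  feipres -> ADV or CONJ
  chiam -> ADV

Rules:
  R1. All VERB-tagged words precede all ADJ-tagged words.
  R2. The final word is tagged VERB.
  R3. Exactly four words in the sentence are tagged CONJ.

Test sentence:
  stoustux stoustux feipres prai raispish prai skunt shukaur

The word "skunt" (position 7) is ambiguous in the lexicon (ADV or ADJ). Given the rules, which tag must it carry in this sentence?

Candidates per position — 1:stoustux {ADV,CONJ}; 2:stoustux {ADV,CONJ}; 3:feipres {ADV,CONJ}; 4:prai {VERB}; 5:raispish {CONJ}; 6:prai {VERB}; 7:skunt {ADV,ADJ}; 8:shukaur {VERB}.
Position 1: ADV is ruled out by rule 3; that leaves CONJ.
Position 2: ADV is ruled out by rule 3; that leaves CONJ.
Position 3: ADV is ruled out by rule 3; that leaves CONJ.
Position 7: ADJ is ruled out by rule 1; that leaves ADV.
The only consistent sequence is: CONJ CONJ CONJ VERB CONJ VERB ADV VERB.
Check: rule 1 ok; rule 2 ok; rule 3 ok.

ADV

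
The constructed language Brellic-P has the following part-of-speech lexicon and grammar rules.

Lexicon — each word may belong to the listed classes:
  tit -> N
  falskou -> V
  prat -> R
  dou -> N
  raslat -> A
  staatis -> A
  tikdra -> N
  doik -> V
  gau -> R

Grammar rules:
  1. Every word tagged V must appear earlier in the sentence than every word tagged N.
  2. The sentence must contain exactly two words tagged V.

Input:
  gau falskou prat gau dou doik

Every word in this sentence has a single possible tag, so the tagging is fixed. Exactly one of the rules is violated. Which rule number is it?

Fixed tagging: R V R R N V.
Checking each rule: R1 fail, R2 pass.
Only rule 1 fails.

1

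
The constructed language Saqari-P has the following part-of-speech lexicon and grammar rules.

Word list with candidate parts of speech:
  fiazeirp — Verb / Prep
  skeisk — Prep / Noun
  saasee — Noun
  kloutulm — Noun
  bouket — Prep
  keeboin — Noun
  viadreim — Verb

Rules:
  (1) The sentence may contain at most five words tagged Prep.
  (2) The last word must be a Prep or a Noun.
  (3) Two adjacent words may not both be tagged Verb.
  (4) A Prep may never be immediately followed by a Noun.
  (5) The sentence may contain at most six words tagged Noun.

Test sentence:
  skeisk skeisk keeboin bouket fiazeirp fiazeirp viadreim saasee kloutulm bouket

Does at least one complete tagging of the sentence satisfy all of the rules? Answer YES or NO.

YES

Candidates per position — 1:skeisk {Prep,Noun}; 2:skeisk {Prep,Noun}; 3:keeboin {Noun}; 4:bouket {Prep}; 5:fiazeirp {Verb,Prep}; 6:fiazeirp {Verb,Prep}; 7:viadreim {Verb}; 8:saasee {Noun}; 9:kloutulm {Noun}; 10:bouket {Prep}.
One satisfying assignment: Noun Noun Noun Prep Prep Prep Verb Noun Noun Prep.
Check: rule 1 satisfied; rule 2 satisfied; rule 3 satisfied; rule 4 satisfied; rule 5 satisfied.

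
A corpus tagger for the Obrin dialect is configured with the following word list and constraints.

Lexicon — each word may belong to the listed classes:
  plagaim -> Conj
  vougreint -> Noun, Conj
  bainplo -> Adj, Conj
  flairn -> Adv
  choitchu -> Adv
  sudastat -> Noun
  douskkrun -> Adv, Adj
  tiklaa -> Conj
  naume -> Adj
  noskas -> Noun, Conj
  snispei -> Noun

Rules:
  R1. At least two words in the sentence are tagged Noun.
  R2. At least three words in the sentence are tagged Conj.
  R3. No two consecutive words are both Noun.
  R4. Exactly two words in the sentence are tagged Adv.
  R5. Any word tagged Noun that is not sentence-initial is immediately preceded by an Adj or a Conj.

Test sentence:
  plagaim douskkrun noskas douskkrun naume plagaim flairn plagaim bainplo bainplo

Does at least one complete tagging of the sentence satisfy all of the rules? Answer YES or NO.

Candidates per position — 1:plagaim {Conj}; 2:douskkrun {Adv,Adj}; 3:noskas {Noun,Conj}; 4:douskkrun {Adv,Adj}; 5:naume {Adj}; 6:plagaim {Conj}; 7:flairn {Adv}; 8:plagaim {Conj}; 9:bainplo {Adj,Conj}; 10:bainplo {Adj,Conj}.
Rule 1 cannot be satisfied by any choice of tags from the lexicon.
So there is no consistent tagging.

NO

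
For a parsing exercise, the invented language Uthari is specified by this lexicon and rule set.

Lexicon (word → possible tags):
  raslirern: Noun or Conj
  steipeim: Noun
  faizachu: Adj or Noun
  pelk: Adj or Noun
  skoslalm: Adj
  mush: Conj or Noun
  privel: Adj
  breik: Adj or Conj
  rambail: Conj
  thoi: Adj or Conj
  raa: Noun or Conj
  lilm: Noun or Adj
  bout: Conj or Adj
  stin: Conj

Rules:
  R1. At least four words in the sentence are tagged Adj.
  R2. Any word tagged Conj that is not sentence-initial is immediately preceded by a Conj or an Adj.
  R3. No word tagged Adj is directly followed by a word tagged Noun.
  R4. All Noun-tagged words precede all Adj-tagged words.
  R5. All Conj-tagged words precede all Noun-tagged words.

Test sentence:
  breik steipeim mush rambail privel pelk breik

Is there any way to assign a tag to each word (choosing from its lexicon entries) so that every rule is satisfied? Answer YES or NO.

Candidates per position — 1:breik {Adj,Conj}; 2:steipeim {Noun}; 3:mush {Conj,Noun}; 4:rambail {Conj}; 5:privel {Adj}; 6:pelk {Adj,Noun}; 7:breik {Adj,Conj}.
Rule 2 cannot be satisfied by any choice of tags from the lexicon.
So there is no consistent tagging.

NO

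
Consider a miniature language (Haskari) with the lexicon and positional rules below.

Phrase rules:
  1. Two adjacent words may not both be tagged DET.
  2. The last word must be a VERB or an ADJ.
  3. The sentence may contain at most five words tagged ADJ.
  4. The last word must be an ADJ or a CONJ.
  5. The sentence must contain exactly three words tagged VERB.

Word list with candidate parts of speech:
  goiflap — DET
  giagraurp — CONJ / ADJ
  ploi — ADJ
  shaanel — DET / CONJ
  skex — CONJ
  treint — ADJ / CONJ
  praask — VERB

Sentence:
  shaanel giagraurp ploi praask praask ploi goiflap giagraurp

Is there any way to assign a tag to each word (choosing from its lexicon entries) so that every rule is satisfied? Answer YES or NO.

Candidates per position — 1:shaanel {DET,CONJ}; 2:giagraurp {CONJ,ADJ}; 3:ploi {ADJ}; 4:praask {VERB}; 5:praask {VERB}; 6:ploi {ADJ}; 7:goiflap {DET}; 8:giagraurp {CONJ,ADJ}.
Rule 5 cannot be satisfied by any choice of tags from the lexicon.
So there is no consistent tagging.

NO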